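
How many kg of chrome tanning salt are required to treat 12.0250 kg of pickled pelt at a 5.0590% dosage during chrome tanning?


Formula: Chrome = substrate * pct / 100
Substituting: Chrome = 12.0250 * 5.0590 / 100
Result: 0.6083 kg


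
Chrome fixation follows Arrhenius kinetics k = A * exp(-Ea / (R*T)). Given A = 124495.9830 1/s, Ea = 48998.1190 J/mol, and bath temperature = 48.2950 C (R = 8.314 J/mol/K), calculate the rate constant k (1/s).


T_K = T_C + 273.15 = 48.2950 + 273.15 = 321.4450 K
exponent = -Ea / (R * T_K) = -48998.1190 / (8.314 * 321.4450) = -18.3342
k = A * exp(exponent) = 124495.9830 * exp(-18.3342) = 0.00135737 1/s


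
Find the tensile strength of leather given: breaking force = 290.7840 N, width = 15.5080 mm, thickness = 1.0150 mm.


Formula: TS = force / (width * thickness)
Substituting: TS = 290.7840 / (15.5080 * 1.0150)
Result: 18.4735 N/mm^2


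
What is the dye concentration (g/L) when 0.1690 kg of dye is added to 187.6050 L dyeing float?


Formula: Conc = dye_mass(kg) / volume(L) * 1000
Substituting: Conc = 0.1690 / 187.6050 * 1000
Result: 0.9008 g/L


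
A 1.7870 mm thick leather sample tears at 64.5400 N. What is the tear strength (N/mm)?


Formula: Tear strength = force / thickness
Substituting: Tear strength = 64.5400 / 1.7870
Result: 36.1164 N/mm


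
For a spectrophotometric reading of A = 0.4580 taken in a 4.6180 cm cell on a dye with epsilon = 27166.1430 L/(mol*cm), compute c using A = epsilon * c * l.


Formula: c = A / (epsilon * l)
Substituting: c = 0.4580 / (27166.1430 * 4.6180)
Result: 3.6508e-06 mol/L


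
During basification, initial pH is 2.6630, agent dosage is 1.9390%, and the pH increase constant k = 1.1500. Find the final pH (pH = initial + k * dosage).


Formula: pH_final = pH_initial + k * base_pct
Substituting: pH_final = 2.6630 + 1.1500 * 1.9390
Result: 4.8928


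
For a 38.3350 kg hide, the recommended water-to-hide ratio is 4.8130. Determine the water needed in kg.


Formula: Water = hide_weight * ratio
Substituting: Water = 38.3350 * 4.8130
Result: 184.5064 kg


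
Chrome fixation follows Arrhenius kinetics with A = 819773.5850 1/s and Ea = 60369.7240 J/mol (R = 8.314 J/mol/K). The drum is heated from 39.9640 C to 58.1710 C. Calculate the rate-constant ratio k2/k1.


T1 = 39.9640 + 273.15 = 313.1140 K; T2 = 58.1710 + 273.15 = 331.3210 K
k1 = A * exp(-Ea/(R*T1)) = 819773.5850 * exp(-60369.7240/(8.314*313.1140)) = 6.9545e-05 1/s
k2 = A * exp(-Ea/(R*T2)) = 819773.5850 * exp(-60369.7240/(8.314*331.3210)) = 2.4873e-04 1/s
k2/k1 = 2.4873e-04 / 6.9545e-05 = 3.5765


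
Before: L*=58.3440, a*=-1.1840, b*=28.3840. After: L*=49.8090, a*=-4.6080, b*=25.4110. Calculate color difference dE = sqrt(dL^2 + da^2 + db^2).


dL = -8.5350, da = -3.4240, db = -2.9730
dE = sqrt((-8.5350)^2 + (-3.4240)^2 + (-2.9730)^2) = 9.6648


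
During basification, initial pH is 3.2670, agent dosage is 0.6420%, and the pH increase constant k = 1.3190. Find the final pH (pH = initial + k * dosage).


Formula: pH_final = pH_initial + k * base_pct
Substituting: pH_final = 3.2670 + 1.3190 * 0.6420
Result: 4.1138


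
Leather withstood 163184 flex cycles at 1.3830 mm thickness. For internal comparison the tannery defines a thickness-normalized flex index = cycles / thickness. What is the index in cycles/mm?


Formula: Index = cycles / thickness
Substituting: Index = 163184 / 1.3830
Result: 117992.7693 cycles/mm


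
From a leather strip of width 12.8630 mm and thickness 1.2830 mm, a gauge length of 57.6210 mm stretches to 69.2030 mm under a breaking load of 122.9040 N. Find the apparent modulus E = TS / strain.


TS = F / (w * t) = 122.9040 / (12.8630 * 1.2830) = 7.4473 N/mm^2
strain = (Lf - L0) / L0 = (69.2030 - 57.6210) / 57.6210 = 0.2010
E = TS / strain = 7.4473 / 0.2010 = 37.0505 N/mm^2


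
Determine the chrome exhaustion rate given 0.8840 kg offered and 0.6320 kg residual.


Formula: Uptake = (offered - residual) / offered * 100
Substituting: Uptake = (0.8840 - 0.6320) / 0.8840 * 100
Result: 28.5068 %


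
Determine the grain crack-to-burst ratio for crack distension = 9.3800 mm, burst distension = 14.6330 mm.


Formula: Ratio = crack / burst
Substituting: Ratio = 9.3800 / 14.6330
Result: 0.6410


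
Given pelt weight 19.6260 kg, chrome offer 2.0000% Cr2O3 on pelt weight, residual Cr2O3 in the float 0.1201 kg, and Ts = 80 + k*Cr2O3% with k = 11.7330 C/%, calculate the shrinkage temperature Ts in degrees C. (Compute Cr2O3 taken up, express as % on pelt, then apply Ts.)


Offered = pelt * offer_pct / 100 = 19.6260 * 2.0000 / 100 = 0.3925 kg
Uptake = offered - residual = 0.3925 - 0.1201 = 0.2724 kg
Cr2O3% on pelt = uptake / pelt * 100 = 0.2724 / 19.6260 * 100 = 1.3881 %
Ts = 80 + k * Cr2O3% = 80 + 11.7330 * 1.3881 = 96.2861 C


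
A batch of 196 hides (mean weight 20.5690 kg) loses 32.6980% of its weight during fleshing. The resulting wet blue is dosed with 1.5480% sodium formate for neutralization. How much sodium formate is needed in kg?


Total_raw = N * avg_wt = 196 * 20.5690 = 4031.5240 kg
Substrate = Total_raw * (1 - loss/100) = 4031.5240 * (1 - 32.6980/100) = 2713.2963 kg
Neutralizer = Substrate * pct / 100 = 2713.2963 * 1.5480 / 100 = 42.0018 kg


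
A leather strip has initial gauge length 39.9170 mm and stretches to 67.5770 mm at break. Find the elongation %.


Formula: Elongation = (Lf - L0) / L0 * 100
Substituting: Elongation = (67.5770 - 39.9170) / 39.9170 * 100
Result: 69.2938 %


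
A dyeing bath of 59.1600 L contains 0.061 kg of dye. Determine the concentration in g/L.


Formula: Conc = dye_mass(kg) / volume(L) * 1000
Substituting: Conc = 0.061 / 59.1600 * 1000
Result: 1.0311 g/L


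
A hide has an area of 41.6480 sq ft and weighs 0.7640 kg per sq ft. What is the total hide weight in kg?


Formula: Weight = area * weight_per_sqft
Substituting: Weight = 41.6480 * 0.7640
Result: 31.8191 kg


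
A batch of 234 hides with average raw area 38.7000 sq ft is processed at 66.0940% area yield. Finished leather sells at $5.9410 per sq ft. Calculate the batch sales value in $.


Raw_total = N * avg_area = 234 * 38.7000 = 9055.8000 sq ft
Finished = Raw_total * yield / 100 = 9055.8000 * 66.0940 / 100 = 5985.3405 sq ft
Value = Finished * price = 5985.3405 * 5.9410 = 35558.9076 $


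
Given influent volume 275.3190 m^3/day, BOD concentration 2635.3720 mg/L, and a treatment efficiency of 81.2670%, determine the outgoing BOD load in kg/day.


Load_in = volume * conc / 1000 = 275.3190 * 2635.3720 / 1000 = 725.5680 kg/day
Removed = Load_in * eff / 100 = 725.5680 * 81.2670 / 100 = 589.6473 kg/day
Load_out = Load_in - Removed = 725.5680 - 589.6473 = 135.9207 kg/day


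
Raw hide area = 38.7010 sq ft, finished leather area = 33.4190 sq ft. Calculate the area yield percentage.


Formula: Yield = finished / raw * 100
Substituting: Yield = 33.4190 / 38.7010 * 100
Result: 86.3518 %


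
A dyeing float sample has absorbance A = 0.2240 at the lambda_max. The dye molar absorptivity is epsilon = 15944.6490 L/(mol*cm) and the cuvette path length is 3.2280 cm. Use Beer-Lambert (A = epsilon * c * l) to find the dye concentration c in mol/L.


Formula: c = A / (epsilon * l)
Substituting: c = 0.2240 / (15944.6490 * 3.2280)
Result: 4.3521e-06 mol/L


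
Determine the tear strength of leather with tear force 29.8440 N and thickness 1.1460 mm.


Formula: Tear strength = force / thickness
Substituting: Tear strength = 29.8440 / 1.1460
Result: 26.0419 N/mm


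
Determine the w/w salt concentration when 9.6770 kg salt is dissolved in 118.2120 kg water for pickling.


Formula: Conc = salt / (water + salt) * 100
Substituting: Conc = 9.6770 / (118.2120 + 9.6770) * 100
Result: 7.5667 %


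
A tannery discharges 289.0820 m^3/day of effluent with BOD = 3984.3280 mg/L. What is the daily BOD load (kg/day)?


Formula: BOD_load = volume * conc / 1000
Substituting: BOD_load = 289.0820 * 3984.3280 / 1000
Result: 1151.7975 kg/day


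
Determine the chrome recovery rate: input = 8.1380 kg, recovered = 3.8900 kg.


Formula: Recovery = recovered / input * 100
Substituting: Recovery = 3.8900 / 8.1380 * 100
Result: 47.8004 %


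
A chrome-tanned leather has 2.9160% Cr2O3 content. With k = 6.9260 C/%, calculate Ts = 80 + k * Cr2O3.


Formula: Ts = 80 + k * Cr2O3
Substituting: Ts = 80 + 6.9260 * 2.9160
Result: 100.1962 C


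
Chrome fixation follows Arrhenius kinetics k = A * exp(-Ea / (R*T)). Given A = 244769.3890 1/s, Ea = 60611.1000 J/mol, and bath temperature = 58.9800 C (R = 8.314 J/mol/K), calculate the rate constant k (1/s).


T_K = T_C + 273.15 = 58.9800 + 273.15 = 332.1300 K
exponent = -Ea / (R * T_K) = -60611.1000 / (8.314 * 332.1300) = -21.9500
k = A * exp(exponent) = 244769.3890 * exp(-21.9500) = 7.1780e-05 1/s


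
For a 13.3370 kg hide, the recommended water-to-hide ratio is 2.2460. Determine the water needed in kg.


Formula: Water = hide_weight * ratio
Substituting: Water = 13.3370 * 2.2460
Result: 29.9549 kg


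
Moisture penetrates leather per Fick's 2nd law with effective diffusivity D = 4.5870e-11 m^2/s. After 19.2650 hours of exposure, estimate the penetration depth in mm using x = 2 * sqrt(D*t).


t = 19.2650 hr * 3600 = 69354.0000 s
D * t = 4.5870e-11 * 69354.0000 = 3.1813e-06
x = 2 * sqrt(D*t) = 2 * sqrt(3.1813e-06) = 0.00356722 m = 3.5672 mm


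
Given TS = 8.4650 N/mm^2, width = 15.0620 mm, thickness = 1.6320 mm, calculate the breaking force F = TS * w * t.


Formula: F = TS * w * t
Substituting: F = 8.4650 * 15.0620 * 1.6320
Result: 208.0797 N


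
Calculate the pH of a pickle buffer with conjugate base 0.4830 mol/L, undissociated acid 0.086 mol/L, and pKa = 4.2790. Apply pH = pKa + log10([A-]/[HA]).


ratio = [A-] / [HA] = 0.4830 / 0.086 = 5.6163
log10(ratio) = 0.7494
pH = pKa + log10(ratio) = 4.2790 + 0.7494 = 5.0284


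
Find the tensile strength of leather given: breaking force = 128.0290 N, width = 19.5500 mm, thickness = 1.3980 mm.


Formula: TS = force / (width * thickness)
Substituting: TS = 128.0290 / (19.5500 * 1.3980)
Result: 4.6844 N/mm^2


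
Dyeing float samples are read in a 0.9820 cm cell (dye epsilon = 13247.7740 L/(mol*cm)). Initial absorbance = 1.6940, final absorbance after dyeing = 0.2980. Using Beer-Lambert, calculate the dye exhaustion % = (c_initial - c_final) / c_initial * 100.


c_initial = A_i / (epsilon * l) = 1.6940 / (13247.7740 * 0.9820) = 1.3021e-04 mol/L
c_final = A_f / (epsilon * l) = 0.2980 / (13247.7740 * 0.9820) = 2.2907e-05 mol/L
Exhaustion = (c_initial - c_final) / c_initial * 100 = (1.3021e-04 - 2.2907e-05) / 1.3021e-04 * 100 = 82.4085 %


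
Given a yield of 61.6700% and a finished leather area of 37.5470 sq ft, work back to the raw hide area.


Formula: raw = finished * 100 / yield
Substituting: raw = 37.5470 * 100 / 61.6700
Result: 60.8837 sq ft


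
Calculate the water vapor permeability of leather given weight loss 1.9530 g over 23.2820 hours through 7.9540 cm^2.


Formula: WVP = loss / (area * time)
Substituting: WVP = 1.9530 / (7.9540 * 23.2820)
Result: 0.0105462 g/(cm^2*hr)


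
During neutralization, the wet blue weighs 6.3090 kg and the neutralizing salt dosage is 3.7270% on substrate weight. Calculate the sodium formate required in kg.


Formula: Neutralizer = substrate * pct / 100
Substituting: Neutralizer = 6.3090 * 3.7270 / 100
Result: 0.2351 kg


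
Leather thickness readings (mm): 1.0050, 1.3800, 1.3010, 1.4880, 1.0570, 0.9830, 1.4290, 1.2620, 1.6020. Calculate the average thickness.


Formula: Average = sum / n
Substituting: Average = 11.5070 / 9
Result: 1.2786 mm


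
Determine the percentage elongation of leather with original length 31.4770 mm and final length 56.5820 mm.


Formula: Elongation = (Lf - L0) / L0 * 100
Substituting: Elongation = (56.5820 - 31.4770) / 31.4770 * 100
Result: 79.7566 %


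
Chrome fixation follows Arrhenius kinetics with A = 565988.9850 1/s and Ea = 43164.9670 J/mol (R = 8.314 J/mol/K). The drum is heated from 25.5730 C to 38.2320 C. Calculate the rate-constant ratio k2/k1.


T1 = 25.5730 + 273.15 = 298.7230 K; T2 = 38.2320 + 273.15 = 311.3820 K
k1 = A * exp(-Ea/(R*T1)) = 565988.9850 * exp(-43164.9670/(8.314*298.7230)) = 0.0160221 1/s
k2 = A * exp(-Ea/(R*T2)) = 565988.9850 * exp(-43164.9670/(8.314*311.3820)) = 0.0324773 1/s
k2/k1 = 0.0324773 / 0.0160221 = 2.0270


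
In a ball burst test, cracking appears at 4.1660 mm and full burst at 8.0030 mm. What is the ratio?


Formula: Ratio = crack / burst
Substituting: Ratio = 4.1660 / 8.0030
Result: 0.5206


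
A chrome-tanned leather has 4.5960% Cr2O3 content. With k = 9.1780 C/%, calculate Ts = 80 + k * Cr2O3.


Formula: Ts = 80 + k * Cr2O3
Substituting: Ts = 80 + 9.1780 * 4.5960
Result: 122.1821 C


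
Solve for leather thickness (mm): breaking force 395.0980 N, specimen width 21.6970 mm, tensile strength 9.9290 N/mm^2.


Formula: t = F / (TS * w)
Substituting: t = 395.0980 / (9.9290 * 21.6970)
Result: 1.8340 mm


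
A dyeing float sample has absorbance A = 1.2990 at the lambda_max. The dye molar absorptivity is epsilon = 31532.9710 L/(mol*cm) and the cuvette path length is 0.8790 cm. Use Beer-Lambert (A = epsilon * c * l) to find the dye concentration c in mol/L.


Formula: c = A / (epsilon * l)
Substituting: c = 1.2990 / (31532.9710 * 0.8790)
Result: 4.6866e-05 mol/L


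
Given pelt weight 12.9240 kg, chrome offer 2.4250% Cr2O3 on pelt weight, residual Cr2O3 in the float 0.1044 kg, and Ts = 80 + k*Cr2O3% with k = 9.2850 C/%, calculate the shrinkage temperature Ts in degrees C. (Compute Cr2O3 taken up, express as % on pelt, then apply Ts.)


Offered = pelt * offer_pct / 100 = 12.9240 * 2.4250 / 100 = 0.3134 kg
Uptake = offered - residual = 0.3134 - 0.1044 = 0.2090 kg
Cr2O3% on pelt = uptake / pelt * 100 = 0.2090 / 12.9240 * 100 = 1.6172 %
Ts = 80 + k * Cr2O3% = 80 + 9.2850 * 1.6172 = 95.0157 C


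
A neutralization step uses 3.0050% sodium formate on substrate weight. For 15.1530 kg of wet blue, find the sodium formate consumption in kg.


Formula: Neutralizer = substrate * pct / 100
Substituting: Neutralizer = 15.1530 * 3.0050 / 100
Result: 0.4553 kg


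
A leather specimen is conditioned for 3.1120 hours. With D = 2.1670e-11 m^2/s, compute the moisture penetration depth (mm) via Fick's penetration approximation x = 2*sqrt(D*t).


t = 3.1120 hr * 3600 = 11203.2000 s
D * t = 2.1670e-11 * 11203.2000 = 2.4277e-07
x = 2 * sqrt(D*t) = 2 * sqrt(2.4277e-07) = 9.8544e-04 m = 0.9854 mm


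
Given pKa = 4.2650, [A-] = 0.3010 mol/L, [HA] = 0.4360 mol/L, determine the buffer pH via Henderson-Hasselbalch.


ratio = [A-] / [HA] = 0.3010 / 0.4360 = 0.6904
log10(ratio) = -0.1609
pH = pKa + log10(ratio) = 4.2650 - 0.1609 = 4.1041


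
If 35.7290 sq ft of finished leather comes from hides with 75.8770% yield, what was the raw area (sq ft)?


Formula: raw = finished * 100 / yield
Substituting: raw = 35.7290 * 100 / 75.8770
Result: 47.0881 sq ft


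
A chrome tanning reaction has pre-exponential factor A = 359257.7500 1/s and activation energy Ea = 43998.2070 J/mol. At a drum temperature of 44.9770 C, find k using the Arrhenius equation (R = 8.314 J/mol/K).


T_K = T_C + 273.15 = 44.9770 + 273.15 = 318.1270 K
exponent = -Ea / (R * T_K) = -43998.2070 / (8.314 * 318.1270) = -16.6351
k = A * exp(exponent) = 359257.7500 * exp(-16.6351) = 0.0214235 1/s


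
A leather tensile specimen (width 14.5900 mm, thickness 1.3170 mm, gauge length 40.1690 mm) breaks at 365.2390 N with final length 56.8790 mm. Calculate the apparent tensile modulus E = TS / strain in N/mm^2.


TS = F / (w * t) = 365.2390 / (14.5900 * 1.3170) = 19.0080 N/mm^2
strain = (Lf - L0) / L0 = (56.8790 - 40.1690) / 40.1690 = 0.4160
E = TS / strain = 19.0080 / 0.4160 = 45.6931 N/mm^2


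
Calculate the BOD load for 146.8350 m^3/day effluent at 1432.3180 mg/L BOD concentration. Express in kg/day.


Formula: BOD_load = volume * conc / 1000
Substituting: BOD_load = 146.8350 * 1432.3180 / 1000
Result: 210.3144 kg/day


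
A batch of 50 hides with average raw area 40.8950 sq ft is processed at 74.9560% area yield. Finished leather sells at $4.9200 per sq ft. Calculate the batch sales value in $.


Raw_total = N * avg_area = 50 * 40.8950 = 2044.7500 sq ft
Finished = Raw_total * yield / 100 = 2044.7500 * 74.9560 / 100 = 1532.6628 sq ft
Value = Finished * price = 1532.6628 * 4.9200 = 7540.7010 $


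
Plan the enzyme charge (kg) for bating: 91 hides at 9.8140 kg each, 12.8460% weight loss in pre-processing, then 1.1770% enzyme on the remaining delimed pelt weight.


Total_raw = N * avg_wt = 91 * 9.8140 = 893.0740 kg
Substrate = Total_raw * (1 - loss/100) = 893.0740 * (1 - 12.8460/100) = 778.3497 kg
Enzyme = Substrate * pct / 100 = 778.3497 * 1.1770 / 100 = 9.1612 kg


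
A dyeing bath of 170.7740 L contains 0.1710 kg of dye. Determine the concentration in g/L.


Formula: Conc = dye_mass(kg) / volume(L) * 1000
Substituting: Conc = 0.1710 / 170.7740 * 1000
Result: 1.0013 g/L


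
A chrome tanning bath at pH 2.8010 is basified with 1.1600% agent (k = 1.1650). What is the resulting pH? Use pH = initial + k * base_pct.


Formula: pH_final = pH_initial + k * base_pct
Substituting: pH_final = 2.8010 + 1.1650 * 1.1600
Result: 4.1524


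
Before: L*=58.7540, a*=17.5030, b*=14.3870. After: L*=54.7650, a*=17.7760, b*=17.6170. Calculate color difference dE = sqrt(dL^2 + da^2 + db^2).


dL = -3.9890, da = 0.2730, db = 3.2300
dE = sqrt((-3.9890)^2 + 0.2730^2 + 3.2300^2) = 5.1400


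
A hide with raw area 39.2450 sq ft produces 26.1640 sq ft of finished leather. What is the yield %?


Formula: Yield = finished / raw * 100
Substituting: Yield = 26.1640 / 39.2450 * 100
Result: 66.6684 %


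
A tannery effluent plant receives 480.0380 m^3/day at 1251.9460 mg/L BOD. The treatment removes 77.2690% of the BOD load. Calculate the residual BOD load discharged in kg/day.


Load_in = volume * conc / 1000 = 480.0380 * 1251.9460 / 1000 = 600.9817 kg/day
Removed = Load_in * eff / 100 = 600.9817 * 77.2690 / 100 = 464.3725 kg/day
Load_out = Load_in - Removed = 600.9817 - 464.3725 = 136.6091 kg/day


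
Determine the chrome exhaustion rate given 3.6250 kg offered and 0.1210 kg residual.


Formula: Uptake = (offered - residual) / offered * 100
Substituting: Uptake = (3.6250 - 0.1210) / 3.6250 * 100
Result: 96.6621 %


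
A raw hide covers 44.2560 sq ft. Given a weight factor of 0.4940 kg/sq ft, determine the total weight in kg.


Formula: Weight = area * weight_per_sqft
Substituting: Weight = 44.2560 * 0.4940
Result: 21.8625 kg


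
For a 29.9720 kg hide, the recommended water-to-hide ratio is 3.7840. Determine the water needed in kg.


Formula: Water = hide_weight * ratio
Substituting: Water = 29.9720 * 3.7840
Result: 113.4140 kg


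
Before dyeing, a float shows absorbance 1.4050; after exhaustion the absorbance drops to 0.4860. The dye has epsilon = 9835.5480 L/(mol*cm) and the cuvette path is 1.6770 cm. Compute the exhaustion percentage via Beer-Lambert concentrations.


c_initial = A_i / (epsilon * l) = 1.4050 / (9835.5480 * 1.6770) = 8.5181e-05 mol/L
c_final = A_f / (epsilon * l) = 0.4860 / (9835.5480 * 1.6770) = 2.9465e-05 mol/L
Exhaustion = (c_initial - c_final) / c_initial * 100 = (8.5181e-05 - 2.9465e-05) / 8.5181e-05 * 100 = 65.4093 %


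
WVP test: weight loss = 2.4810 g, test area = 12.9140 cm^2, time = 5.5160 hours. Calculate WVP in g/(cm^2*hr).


Formula: WVP = loss / (area * time)
Substituting: WVP = 2.4810 / (12.9140 * 5.5160)
Result: 0.0348291 g/(cm^2*hr)


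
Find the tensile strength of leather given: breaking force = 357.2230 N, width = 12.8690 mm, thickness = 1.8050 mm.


Formula: TS = force / (width * thickness)
Substituting: TS = 357.2230 / (12.8690 * 1.8050)
Result: 15.3786 N/mm^2


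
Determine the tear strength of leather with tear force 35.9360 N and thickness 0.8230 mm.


Formula: Tear strength = force / thickness
Substituting: Tear strength = 35.9360 / 0.8230
Result: 43.6646 N/mm


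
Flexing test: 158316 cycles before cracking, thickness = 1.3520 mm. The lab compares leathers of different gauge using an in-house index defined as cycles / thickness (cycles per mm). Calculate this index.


Formula: Index = cycles / thickness
Substituting: Index = 158316 / 1.3520
Result: 117097.6331 cycles/mm


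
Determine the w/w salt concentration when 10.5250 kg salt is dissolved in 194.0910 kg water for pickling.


Formula: Conc = salt / (water + salt) * 100
Substituting: Conc = 10.5250 / (194.0910 + 10.5250) * 100
Result: 5.1438 %


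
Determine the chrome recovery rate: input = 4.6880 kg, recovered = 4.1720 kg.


Formula: Recovery = recovered / input * 100
Substituting: Recovery = 4.1720 / 4.6880 * 100
Result: 88.9932 %


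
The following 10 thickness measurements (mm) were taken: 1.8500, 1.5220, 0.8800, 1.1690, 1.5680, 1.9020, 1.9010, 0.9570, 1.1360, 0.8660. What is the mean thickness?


Formula: Average = sum / n
Substituting: Average = 13.7510 / 10
Result: 1.3751 mm


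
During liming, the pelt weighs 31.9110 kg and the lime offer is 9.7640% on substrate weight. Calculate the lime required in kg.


Formula: Lime = substrate * pct / 100
Substituting: Lime = 31.9110 * 9.7640 / 100
Result: 3.1158 kg


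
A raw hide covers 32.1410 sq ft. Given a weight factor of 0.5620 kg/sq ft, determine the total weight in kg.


Formula: Weight = area * weight_per_sqft
Substituting: Weight = 32.1410 * 0.5620
Result: 18.0632 kg


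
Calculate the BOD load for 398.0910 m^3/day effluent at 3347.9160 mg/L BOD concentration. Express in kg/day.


Formula: BOD_load = volume * conc / 1000
Substituting: BOD_load = 398.0910 * 3347.9160 / 1000
Result: 1332.7752 kg/day


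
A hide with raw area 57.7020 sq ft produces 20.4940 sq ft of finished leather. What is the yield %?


Formula: Yield = finished / raw * 100
Substituting: Yield = 20.4940 / 57.7020 * 100
Result: 35.5170 %


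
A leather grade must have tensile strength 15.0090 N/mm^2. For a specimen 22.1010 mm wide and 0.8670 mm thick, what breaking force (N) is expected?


Formula: F = TS * w * t
Substituting: F = 15.0090 * 22.1010 * 0.8670
Result: 287.5960 N


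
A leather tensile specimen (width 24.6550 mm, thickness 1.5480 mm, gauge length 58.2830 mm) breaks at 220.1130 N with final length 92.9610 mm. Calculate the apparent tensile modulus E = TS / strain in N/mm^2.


TS = F / (w * t) = 220.1130 / (24.6550 * 1.5480) = 5.7673 N/mm^2
strain = (Lf - L0) / L0 = (92.9610 - 58.2830) / 58.2830 = 0.5950
E = TS / strain = 5.7673 / 0.5950 = 9.6930 N/mm^2


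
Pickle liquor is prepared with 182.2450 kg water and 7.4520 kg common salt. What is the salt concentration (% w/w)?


Formula: Conc = salt / (water + salt) * 100
Substituting: Conc = 7.4520 / (182.2450 + 7.4520) * 100
Result: 3.9284 %


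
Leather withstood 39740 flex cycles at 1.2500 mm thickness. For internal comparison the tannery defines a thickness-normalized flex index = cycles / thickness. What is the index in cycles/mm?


Formula: Index = cycles / thickness
Substituting: Index = 39740 / 1.2500
Result: 31792.0000 cycles/mm


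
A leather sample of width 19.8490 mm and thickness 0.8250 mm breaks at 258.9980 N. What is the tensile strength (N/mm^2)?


Formula: TS = force / (width * thickness)
Substituting: TS = 258.9980 / (19.8490 * 0.8250)
Result: 15.8163 N/mm^2


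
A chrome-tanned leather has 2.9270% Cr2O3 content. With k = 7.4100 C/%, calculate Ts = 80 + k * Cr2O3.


Formula: Ts = 80 + k * Cr2O3
Substituting: Ts = 80 + 7.4100 * 2.9270
Result: 101.6891 C


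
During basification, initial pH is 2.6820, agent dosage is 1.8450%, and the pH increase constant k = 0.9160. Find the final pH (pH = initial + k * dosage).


Formula: pH_final = pH_initial + k * base_pct
Substituting: pH_final = 2.6820 + 0.9160 * 1.8450
Result: 4.3720


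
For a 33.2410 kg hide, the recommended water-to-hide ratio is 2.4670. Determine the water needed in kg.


Formula: Water = hide_weight * ratio
Substituting: Water = 33.2410 * 2.4670
Result: 82.0055 kg


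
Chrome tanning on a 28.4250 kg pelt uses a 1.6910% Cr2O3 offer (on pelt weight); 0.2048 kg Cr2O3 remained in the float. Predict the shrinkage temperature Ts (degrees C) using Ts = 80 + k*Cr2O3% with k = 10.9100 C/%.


Offered = pelt * offer_pct / 100 = 28.4250 * 1.6910 / 100 = 0.4807 kg
Uptake = offered - residual = 0.4807 - 0.2048 = 0.2759 kg
Cr2O3% on pelt = uptake / pelt * 100 = 0.2759 / 28.4250 * 100 = 0.9705 %
Ts = 80 + k * Cr2O3% = 80 + 10.9100 * 0.9705 = 90.5882 C


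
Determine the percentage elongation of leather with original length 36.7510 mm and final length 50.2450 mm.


Formula: Elongation = (Lf - L0) / L0 * 100
Substituting: Elongation = (50.2450 - 36.7510) / 36.7510 * 100
Result: 36.7174 %


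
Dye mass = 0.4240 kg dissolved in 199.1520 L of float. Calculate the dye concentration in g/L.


Formula: Conc = dye_mass(kg) / volume(L) * 1000
Substituting: Conc = 0.4240 / 199.1520 * 1000
Result: 2.1290 g/L


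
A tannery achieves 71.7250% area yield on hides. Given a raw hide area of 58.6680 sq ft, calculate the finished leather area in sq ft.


Formula: finished = raw * yield / 100
Substituting: finished = 58.6680 * 71.7250 / 100
Result: 42.0796 sq ft


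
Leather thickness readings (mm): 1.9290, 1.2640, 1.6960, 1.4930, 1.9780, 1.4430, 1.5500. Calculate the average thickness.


Formula: Average = sum / n
Substituting: Average = 11.3530 / 7
Result: 1.6219 mm


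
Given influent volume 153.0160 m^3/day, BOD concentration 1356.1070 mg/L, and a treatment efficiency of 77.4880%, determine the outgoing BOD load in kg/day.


Load_in = volume * conc / 1000 = 153.0160 * 1356.1070 / 1000 = 207.5061 kg/day
Removed = Load_in * eff / 100 = 207.5061 * 77.4880 / 100 = 160.7923 kg/day
Load_out = Load_in - Removed = 207.5061 - 160.7923 = 46.7138 kg/day


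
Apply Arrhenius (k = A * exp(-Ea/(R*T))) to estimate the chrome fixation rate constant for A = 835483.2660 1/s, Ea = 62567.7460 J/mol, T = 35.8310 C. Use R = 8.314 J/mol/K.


T_K = T_C + 273.15 = 35.8310 + 273.15 = 308.9810 K
exponent = -Ea / (R * T_K) = -62567.7460 / (8.314 * 308.9810) = -24.3562
k = A * exp(exponent) = 835483.2660 * exp(-24.3562) = 2.2090e-05 1/s


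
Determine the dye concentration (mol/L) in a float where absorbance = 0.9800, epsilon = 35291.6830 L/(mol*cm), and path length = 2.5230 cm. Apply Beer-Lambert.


Formula: c = A / (epsilon * l)
Substituting: c = 0.9800 / (35291.6830 * 2.5230)
Result: 1.1006e-05 mol/L


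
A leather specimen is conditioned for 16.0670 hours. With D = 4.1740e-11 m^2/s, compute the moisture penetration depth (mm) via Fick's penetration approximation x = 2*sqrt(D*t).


t = 16.0670 hr * 3600 = 57841.2000 s
D * t = 4.1740e-11 * 57841.2000 = 2.4143e-06
x = 2 * sqrt(D*t) = 2 * sqrt(2.4143e-06) = 0.0031076 m = 3.1076 mm


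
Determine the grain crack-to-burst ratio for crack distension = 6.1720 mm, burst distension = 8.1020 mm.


Formula: Ratio = crack / burst
Substituting: Ratio = 6.1720 / 8.1020
Result: 0.7618


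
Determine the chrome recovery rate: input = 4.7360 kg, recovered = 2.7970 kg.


Formula: Recovery = recovered / input * 100
Substituting: Recovery = 2.7970 / 4.7360 * 100
Result: 59.0583 %


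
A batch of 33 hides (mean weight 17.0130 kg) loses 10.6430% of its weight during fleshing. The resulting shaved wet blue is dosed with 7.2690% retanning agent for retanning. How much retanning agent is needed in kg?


Total_raw = N * avg_wt = 33 * 17.0130 = 561.4290 kg
Substrate = Total_raw * (1 - loss/100) = 561.4290 * (1 - 10.6430/100) = 501.6761 kg
Retan = Substrate * pct / 100 = 501.6761 * 7.2690 / 100 = 36.4668 kg


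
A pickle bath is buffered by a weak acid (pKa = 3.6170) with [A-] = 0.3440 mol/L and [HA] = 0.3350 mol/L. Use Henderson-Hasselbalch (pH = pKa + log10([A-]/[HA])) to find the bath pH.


ratio = [A-] / [HA] = 0.3440 / 0.3350 = 1.0269
log10(ratio) = 0.0115136
pH = pKa + log10(ratio) = 3.6170 + 0.0115136 = 3.6285


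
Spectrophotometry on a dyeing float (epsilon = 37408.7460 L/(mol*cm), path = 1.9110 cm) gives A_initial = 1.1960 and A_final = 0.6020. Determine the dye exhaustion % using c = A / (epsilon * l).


c_initial = A_i / (epsilon * l) = 1.1960 / (37408.7460 * 1.9110) = 1.6730e-05 mol/L
c_final = A_f / (epsilon * l) = 0.6020 / (37408.7460 * 1.9110) = 8.4210e-06 mol/L
Exhaustion = (c_initial - c_final) / c_initial * 100 = (1.6730e-05 - 8.4210e-06) / 1.6730e-05 * 100 = 49.6656 %


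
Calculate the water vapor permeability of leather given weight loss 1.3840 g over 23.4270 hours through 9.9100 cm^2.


Formula: WVP = loss / (area * time)
Substituting: WVP = 1.3840 / (9.9100 * 23.4270)
Result: 0.00596137 g/(cm^2*hr)


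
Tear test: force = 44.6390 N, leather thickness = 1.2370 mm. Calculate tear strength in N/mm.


Formula: Tear strength = force / thickness
Substituting: Tear strength = 44.6390 / 1.2370
Result: 36.0865 N/mm


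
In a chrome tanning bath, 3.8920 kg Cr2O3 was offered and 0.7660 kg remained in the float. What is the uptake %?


Formula: Uptake = (offered - residual) / offered * 100
Substituting: Uptake = (3.8920 - 0.7660) / 3.8920 * 100
Result: 80.3186 %


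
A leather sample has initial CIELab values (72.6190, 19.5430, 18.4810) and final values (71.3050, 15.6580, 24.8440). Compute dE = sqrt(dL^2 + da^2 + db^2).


dL = -1.3140, da = -3.8850, db = 6.3630
dE = sqrt((-1.3140)^2 + (-3.8850)^2 + 6.3630^2) = 7.5702


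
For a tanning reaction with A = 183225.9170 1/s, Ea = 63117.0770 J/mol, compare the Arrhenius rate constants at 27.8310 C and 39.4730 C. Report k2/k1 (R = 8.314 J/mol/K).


T1 = 27.8310 + 273.15 = 300.9810 K; T2 = 39.4730 + 273.15 = 312.6230 K
k1 = A * exp(-Ea/(R*T1)) = 183225.9170 * exp(-63117.0770/(8.314*300.9810)) = 2.0359e-06 1/s
k2 = A * exp(-Ea/(R*T2)) = 183225.9170 * exp(-63117.0770/(8.314*312.6230)) = 5.2082e-06 1/s
k2/k1 = 5.2082e-06 / 2.0359e-06 = 2.5582


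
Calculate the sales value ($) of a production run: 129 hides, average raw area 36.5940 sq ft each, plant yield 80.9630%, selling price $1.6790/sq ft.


Raw_total = N * avg_area = 129 * 36.5940 = 4720.6260 sq ft
Finished = Raw_total * yield / 100 = 4720.6260 * 80.9630 / 100 = 3821.9604 sq ft
Value = Finished * price = 3821.9604 * 1.6790 = 6417.0716 $


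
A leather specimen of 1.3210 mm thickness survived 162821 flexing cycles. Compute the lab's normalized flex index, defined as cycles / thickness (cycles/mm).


Formula: Index = cycles / thickness
Substituting: Index = 162821 / 1.3210
Result: 123255.8668 cycles/mm


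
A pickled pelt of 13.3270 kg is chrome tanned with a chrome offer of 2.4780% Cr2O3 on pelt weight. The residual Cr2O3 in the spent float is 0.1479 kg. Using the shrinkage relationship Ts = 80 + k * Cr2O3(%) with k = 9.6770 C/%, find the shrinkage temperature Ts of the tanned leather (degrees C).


Offered = pelt * offer_pct / 100 = 13.3270 * 2.4780 / 100 = 0.3302 kg
Uptake = offered - residual = 0.3302 - 0.1479 = 0.1823 kg
Cr2O3% on pelt = uptake / pelt * 100 = 0.1823 / 13.3270 * 100 = 1.3682 %
Ts = 80 + k * Cr2O3% = 80 + 9.6770 * 1.3682 = 93.2403 C


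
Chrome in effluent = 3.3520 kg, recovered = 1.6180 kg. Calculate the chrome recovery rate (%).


Formula: Recovery = recovered / input * 100
Substituting: Recovery = 1.6180 / 3.3520 * 100
Result: 48.2697 %


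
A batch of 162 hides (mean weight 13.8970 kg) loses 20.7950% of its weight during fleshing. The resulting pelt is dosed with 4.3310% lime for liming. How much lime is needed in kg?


Total_raw = N * avg_wt = 162 * 13.8970 = 2251.3140 kg
Substrate = Total_raw * (1 - loss/100) = 2251.3140 * (1 - 20.7950/100) = 1783.1533 kg
Lime = Substrate * pct / 100 = 1783.1533 * 4.3310 / 100 = 77.2284 kg


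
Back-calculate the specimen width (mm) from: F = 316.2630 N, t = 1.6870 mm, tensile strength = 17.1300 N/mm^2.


Formula: w = F / (TS * t)
Substituting: w = 316.2630 / (17.1300 * 1.6870)
Result: 10.9440 mm


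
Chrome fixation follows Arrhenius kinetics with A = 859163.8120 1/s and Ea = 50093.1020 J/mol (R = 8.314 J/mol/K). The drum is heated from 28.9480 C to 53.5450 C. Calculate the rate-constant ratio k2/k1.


T1 = 28.9480 + 273.15 = 302.0980 K; T2 = 53.5450 + 273.15 = 326.6950 K
k1 = A * exp(-Ea/(R*T1)) = 859163.8120 * exp(-50093.1020/(8.314*302.0980)) = 0.0018722 1/s
k2 = A * exp(-Ea/(R*T2)) = 859163.8120 * exp(-50093.1020/(8.314*326.6950)) = 0.0084042 1/s
k2/k1 = 0.0084042 / 0.0018722 = 4.4890


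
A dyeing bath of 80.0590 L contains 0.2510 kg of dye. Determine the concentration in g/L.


Formula: Conc = dye_mass(kg) / volume(L) * 1000
Substituting: Conc = 0.2510 / 80.0590 * 1000
Result: 3.1352 g/L


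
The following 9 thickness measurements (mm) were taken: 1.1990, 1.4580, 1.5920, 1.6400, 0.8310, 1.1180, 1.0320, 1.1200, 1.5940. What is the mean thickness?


Formula: Average = sum / n
Substituting: Average = 11.5840 / 9
Result: 1.2871 mm


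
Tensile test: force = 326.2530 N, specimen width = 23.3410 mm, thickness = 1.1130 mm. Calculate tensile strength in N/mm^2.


Formula: TS = force / (width * thickness)
Substituting: TS = 326.2530 / (23.3410 * 1.1130)
Result: 12.5586 N/mm^2


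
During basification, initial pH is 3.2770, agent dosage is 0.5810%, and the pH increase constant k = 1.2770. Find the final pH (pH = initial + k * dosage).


Formula: pH_final = pH_initial + k * base_pct
Substituting: pH_final = 3.2770 + 1.2770 * 0.5810
Result: 4.0189


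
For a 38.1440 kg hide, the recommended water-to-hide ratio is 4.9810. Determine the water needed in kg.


Formula: Water = hide_weight * ratio
Substituting: Water = 38.1440 * 4.9810
Result: 189.9953 kg


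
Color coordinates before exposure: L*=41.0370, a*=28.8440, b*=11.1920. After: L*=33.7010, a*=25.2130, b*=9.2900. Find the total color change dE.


dL = -7.3360, da = -3.6310, db = -1.9020
dE = sqrt((-7.3360)^2 + (-3.6310)^2 + (-1.9020)^2) = 8.4035


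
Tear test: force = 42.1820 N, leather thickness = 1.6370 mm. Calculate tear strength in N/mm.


Formula: Tear strength = force / thickness
Substituting: Tear strength = 42.1820 / 1.6370
Result: 25.7679 N/mm


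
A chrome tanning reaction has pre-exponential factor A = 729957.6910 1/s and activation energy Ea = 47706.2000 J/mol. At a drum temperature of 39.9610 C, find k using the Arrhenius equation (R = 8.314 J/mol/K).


T_K = T_C + 273.15 = 39.9610 + 273.15 = 313.1110 K
exponent = -Ea / (R * T_K) = -47706.2000 / (8.314 * 313.1110) = -18.3259
k = A * exp(exponent) = 729957.6910 * exp(-18.3259) = 0.00802489 1/s


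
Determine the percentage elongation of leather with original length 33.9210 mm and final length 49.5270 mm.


Formula: Elongation = (Lf - L0) / L0 * 100
Substituting: Elongation = (49.5270 - 33.9210) / 33.9210 * 100
Result: 46.0069 %


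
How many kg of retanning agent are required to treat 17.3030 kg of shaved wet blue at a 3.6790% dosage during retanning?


Formula: Retan = substrate * pct / 100
Substituting: Retan = 17.3030 * 3.6790 / 100
Result: 0.6366 kg


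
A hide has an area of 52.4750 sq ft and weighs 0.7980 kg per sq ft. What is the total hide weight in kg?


Formula: Weight = area * weight_per_sqft
Substituting: Weight = 52.4750 * 0.7980
Result: 41.8751 kg


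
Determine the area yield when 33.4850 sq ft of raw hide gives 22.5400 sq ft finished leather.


Formula: Yield = finished / raw * 100
Substituting: Yield = 22.5400 / 33.4850 * 100
Result: 67.3137 %


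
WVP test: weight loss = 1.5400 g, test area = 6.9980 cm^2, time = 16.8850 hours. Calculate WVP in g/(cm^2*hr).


Formula: WVP = loss / (area * time)
Substituting: WVP = 1.5400 / (6.9980 * 16.8850)
Result: 0.013033 g/(cm^2*hr)


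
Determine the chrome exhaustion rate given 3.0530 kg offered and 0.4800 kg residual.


Formula: Uptake = (offered - residual) / offered * 100
Substituting: Uptake = (3.0530 - 0.4800) / 3.0530 * 100
Result: 84.2778 %


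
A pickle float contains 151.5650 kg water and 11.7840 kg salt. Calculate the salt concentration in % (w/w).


Formula: Conc = salt / (water + salt) * 100
Substituting: Conc = 11.7840 / (151.5650 + 11.7840) * 100
Result: 7.2140 %


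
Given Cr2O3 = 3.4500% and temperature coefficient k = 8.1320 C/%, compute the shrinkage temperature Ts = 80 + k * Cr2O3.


Formula: Ts = 80 + k * Cr2O3
Substituting: Ts = 80 + 8.1320 * 3.4500
Result: 108.0554 C


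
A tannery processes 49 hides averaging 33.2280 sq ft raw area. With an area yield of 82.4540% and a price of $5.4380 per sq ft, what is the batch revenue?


Raw_total = N * avg_area = 49 * 33.2280 = 1628.1720 sq ft
Finished = Raw_total * yield / 100 = 1628.1720 * 82.4540 / 100 = 1342.4929 sq ft
Value = Finished * price = 1342.4929 * 5.4380 = 7300.4766 $


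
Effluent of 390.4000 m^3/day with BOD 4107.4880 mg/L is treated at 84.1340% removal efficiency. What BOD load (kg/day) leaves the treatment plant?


Load_in = volume * conc / 1000 = 390.4000 * 4107.4880 / 1000 = 1603.5633 kg/day
Removed = Load_in * eff / 100 = 1603.5633 * 84.1340 / 100 = 1349.1420 kg/day
Load_out = Load_in - Removed = 1603.5633 - 1349.1420 = 254.4214 kg/day


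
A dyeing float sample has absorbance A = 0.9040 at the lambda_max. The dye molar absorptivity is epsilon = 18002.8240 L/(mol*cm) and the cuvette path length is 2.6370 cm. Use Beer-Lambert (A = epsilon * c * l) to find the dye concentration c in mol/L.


Formula: c = A / (epsilon * l)
Substituting: c = 0.9040 / (18002.8240 * 2.6370)
Result: 1.9042e-05 mol/L


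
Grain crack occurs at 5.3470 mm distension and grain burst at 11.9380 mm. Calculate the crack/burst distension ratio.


Formula: Ratio = crack / burst
Substituting: Ratio = 5.3470 / 11.9380
Result: 0.4479


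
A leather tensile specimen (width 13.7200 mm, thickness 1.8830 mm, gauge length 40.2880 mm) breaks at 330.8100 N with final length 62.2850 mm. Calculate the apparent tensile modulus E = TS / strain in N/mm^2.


TS = F / (w * t) = 330.8100 / (13.7200 * 1.8830) = 12.8048 N/mm^2
strain = (Lf - L0) / L0 = (62.2850 - 40.2880) / 40.2880 = 0.5460
E = TS / strain = 12.8048 / 0.5460 = 23.4524 N/mm^2


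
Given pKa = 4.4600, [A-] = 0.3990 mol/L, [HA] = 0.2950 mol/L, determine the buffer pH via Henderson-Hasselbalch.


ratio = [A-] / [HA] = 0.3990 / 0.2950 = 1.3525
log10(ratio) = 0.1312
pH = pKa + log10(ratio) = 4.4600 + 0.1312 = 4.5912


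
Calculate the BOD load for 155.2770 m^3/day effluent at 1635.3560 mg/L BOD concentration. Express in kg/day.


Formula: BOD_load = volume * conc / 1000
Substituting: BOD_load = 155.2770 * 1635.3560 / 1000
Result: 253.9332 kg/day


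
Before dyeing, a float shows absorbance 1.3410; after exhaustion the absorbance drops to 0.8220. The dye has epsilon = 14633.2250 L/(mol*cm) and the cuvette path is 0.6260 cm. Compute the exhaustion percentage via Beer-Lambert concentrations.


c_initial = A_i / (epsilon * l) = 1.3410 / (14633.2250 * 0.6260) = 1.4639e-04 mol/L
c_final = A_f / (epsilon * l) = 0.8220 / (14633.2250 * 0.6260) = 8.9734e-05 mol/L
Exhaustion = (c_initial - c_final) / c_initial * 100 = (1.4639e-04 - 8.9734e-05) / 1.4639e-04 * 100 = 38.7025 %


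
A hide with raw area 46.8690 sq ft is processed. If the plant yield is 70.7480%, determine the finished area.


Formula: finished = raw * yield / 100
Substituting: finished = 46.8690 * 70.7480 / 100
Result: 33.1589 sq ft


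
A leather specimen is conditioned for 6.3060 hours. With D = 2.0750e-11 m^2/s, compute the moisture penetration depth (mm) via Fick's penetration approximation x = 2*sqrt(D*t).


t = 6.3060 hr * 3600 = 22701.6000 s
D * t = 2.0750e-11 * 22701.6000 = 4.7106e-07
x = 2 * sqrt(D*t) = 2 * sqrt(4.7106e-07) = 0.00137267 m = 1.3727 mm


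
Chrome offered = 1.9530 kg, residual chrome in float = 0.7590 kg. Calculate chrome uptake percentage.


Formula: Uptake = (offered - residual) / offered * 100
Substituting: Uptake = (1.9530 - 0.7590) / 1.9530 * 100
Result: 61.1367 %
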